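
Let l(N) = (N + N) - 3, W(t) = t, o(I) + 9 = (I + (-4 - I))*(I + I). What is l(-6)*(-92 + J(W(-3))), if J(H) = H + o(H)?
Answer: 1200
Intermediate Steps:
o(I) = -9 - 8*I (o(I) = -9 + (I + (-4 - I))*(I + I) = -9 - 8*I)
l(N) = -3 + 2*N (l(N) = 2*N - 3 = -3 + 2*N)
J(H) = -9 - 7*H (J(H) = H + (-9 - 8*H) = -9 - 7*H)
l(-6)*(-92 + J(W(-3))) = (-3 + 2*(-6))*(-92 + (-9 - 7*(-3))) = (-3 - 12)*(-92 + (-9 + 21)) = -15*(-92 + 12) = -15*(-80) = 1200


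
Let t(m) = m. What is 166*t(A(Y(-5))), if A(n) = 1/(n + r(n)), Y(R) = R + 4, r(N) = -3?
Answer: -83/2 ≈ -41.500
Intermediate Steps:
Y(R) = 4 + R
A(n) = 1/(-3 + n) (A(n) = 1/(n - 3) = 1/(-3 + n))
166*t(A(Y(-5))) = 166/(-3 + (4 - 5)) = 166/(-3 - 1) = 166/(-4) = 166*(-¼) = -83/2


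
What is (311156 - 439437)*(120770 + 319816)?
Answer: -56518812666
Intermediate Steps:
(311156 - 439437)*(120770 + 319816) = -128281*440586 = -56518812666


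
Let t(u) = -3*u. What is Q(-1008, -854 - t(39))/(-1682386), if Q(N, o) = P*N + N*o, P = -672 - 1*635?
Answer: -1030176/841193 ≈ -1.2247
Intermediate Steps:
P = -1307 (P = -672 - 635 = -1307)
Q(N, o) = -1307*N + N*o
Q(-1008, -854 - t(39))/(-1682386) = -1008*(-1307 + (-854 - (-3)*39))/(-1682386) = -1008*(-1307 + (-854 - 1*(-117)))*(-1/1682386) = -1008*(-1307 + (-854 + 117))*(-1/1682386) = -1008*(-1307 - 737)*(-1/1682386) = -1008*(-2044)*(-1/1682386) = 2060352*(-1/1682386) = -1030176/841193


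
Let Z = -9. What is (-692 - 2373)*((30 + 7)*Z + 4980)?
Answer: -14243055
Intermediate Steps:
(-692 - 2373)*((30 + 7)*Z + 4980) = (-692 - 2373)*((30 + 7)*(-9) + 4980) = -3065*(37*(-9) + 4980) = -3065*(-333 + 4980) = -3065*4647 = -14243055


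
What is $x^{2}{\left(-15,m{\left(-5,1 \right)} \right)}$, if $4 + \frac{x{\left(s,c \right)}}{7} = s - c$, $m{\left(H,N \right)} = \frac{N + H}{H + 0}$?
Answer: $\frac{480249}{25} \approx 19210.0$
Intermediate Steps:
$m{\left(H,N \right)} = \frac{H + N}{H}$
$x{\left(s,c \right)} = -28 - 7 c + 7 s$ ($x{\left(s,c \right)} = -28 + 7 \left(s - c\right) = -28 - \left(- 7 s + 7 c\right) = -28 - 7 c + 7 s$)
$x^{2}{\left(-15,m{\left(-5,1 \right)} \right)} = \left(-28 - 7 \frac{-5 + 1}{-5} + 7 \left(-15\right)\right)^{2} = \left(-28 - 7 \left(\left(- \frac{1}{5}\right) \left(-4\right)\right) - 105\right)^{2} = \left(-28 - \frac{28}{5} - 105\right)^{2} = \left(- \frac{693}{5}\right)^{2} = \frac{480249}{25}$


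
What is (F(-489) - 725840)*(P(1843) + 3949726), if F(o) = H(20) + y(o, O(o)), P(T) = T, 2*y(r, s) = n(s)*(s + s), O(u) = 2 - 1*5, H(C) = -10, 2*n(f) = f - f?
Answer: -2868246358650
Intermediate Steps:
n(f) = 0 (n(f) = (f - f)/2 = (½)*0 = 0)
O(u) = -3 (O(u) = 2 - 5 = -3)
y(r, s) = 0 (y(r, s) = (0*(s + s))/2 = (0*(2*s))/2 = (½)*0 = 0)
F(o) = -10 (F(o) = -10 + 0 = -10)
(F(-489) - 725840)*(P(1843) + 3949726) = (-10 - 725840)*(1843 + 3949726) = -725850*3951569 = -2868246358650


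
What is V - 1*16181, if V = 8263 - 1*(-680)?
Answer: -7238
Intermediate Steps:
V = 8943 (V = 8263 + 680 = 8943)
V - 1*16181 = 8943 - 1*16181 = 8943 - 16181 = -7238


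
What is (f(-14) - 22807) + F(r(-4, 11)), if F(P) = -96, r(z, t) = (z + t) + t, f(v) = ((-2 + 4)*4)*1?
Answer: -22895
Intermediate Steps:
f(v) = 8 (f(v) = (2*4)*1 = 8*1 = 8)
r(z, t) = z + 2*t (r(z, t) = (t + z) + t = z + 2*t)
(f(-14) - 22807) + F(r(-4, 11)) = (8 - 22807) - 96 = -22799 - 96 = -22895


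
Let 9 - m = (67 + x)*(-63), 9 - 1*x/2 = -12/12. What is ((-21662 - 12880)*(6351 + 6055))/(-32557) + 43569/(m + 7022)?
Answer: 5363161462557/407353184 ≈ 13166.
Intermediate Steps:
x = 20 (x = 18 - (-24)/12 = 18 - 2*(-1) = 18 + 2 = 20)
m = 5490 (m = 9 - (67 + 20)*(-63) = 9 - 87*(-63) = 9 - 1*(-5481) = 9 + 5481 = 5490)
((-21662 - 12880)*(6351 + 6055))/(-32557) + 43569/(m + 7022) = ((-21662 - 12880)*(6351 + 6055))/(-32557) + 43569/(5490 + 7022) = -34542*12406*(-1/32557) + 43569/12512 = -428528052*(-1/32557) + 43569*(1/12512) = 428528052/32557 + 43569/12512 = 5363161462557/407353184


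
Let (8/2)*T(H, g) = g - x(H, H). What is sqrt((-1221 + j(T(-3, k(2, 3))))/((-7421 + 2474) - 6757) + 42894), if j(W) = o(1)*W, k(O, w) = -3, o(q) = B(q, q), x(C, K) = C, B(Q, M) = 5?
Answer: sqrt(12140060982)/532 ≈ 207.11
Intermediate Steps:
o(q) = 5
T(H, g) = -H/4 + g/4 (T(H, g) = (g - H)/4 = -H/4 + g/4)
j(W) = 5*W
sqrt((-1221 + j(T(-3, k(2, 3))))/((-7421 + 2474) - 6757) + 42894) = sqrt((-1221 + 5*(-1/4*(-3) + (1/4)*(-3)))/((-7421 + 2474) - 6757) + 42894) = sqrt((-1221 + 5*(3/4 - 3/4))/(-4947 - 6757) + 42894) = sqrt((-1221 + 5*0)/(-11704) + 42894) = sqrt((-1221 + 0)*(-1/11704) + 42894) = sqrt(-1221*(-1/11704) + 42894) = sqrt(111/1064 + 42894) = sqrt(45639327/1064) = sqrt(12140060982)/532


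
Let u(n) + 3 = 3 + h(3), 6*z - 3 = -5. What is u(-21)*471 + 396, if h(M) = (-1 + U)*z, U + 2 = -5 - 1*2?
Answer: 1966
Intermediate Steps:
z = -⅓ (z = ½ + (⅙)*(-5) = ½ - ⅚ = -⅓ ≈ -0.33333)
U = -9 (U = -2 + (-5 - 1*2) = -2 + (-5 - 2) = -2 - 7 = -9)
h(M) = 10/3 (h(M) = (-1 - 9)*(-⅓) = -10*(-⅓) = 10/3)
u(n) = 10/3 (u(n) = -3 + (3 + 10/3) = -3 + 19/3 = 10/3)
u(-21)*471 + 396 = (10/3)*471 + 396 = 1570 + 396 = 1966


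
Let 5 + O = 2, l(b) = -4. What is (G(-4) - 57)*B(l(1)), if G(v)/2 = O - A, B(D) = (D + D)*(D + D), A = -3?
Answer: -3648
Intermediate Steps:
O = -3 (O = -5 + 2 = -3)
B(D) = 4*D**2 (B(D) = (2*D)*(2*D) = 4*D**2)
G(v) = 0 (G(v) = 2*(-3 - 1*(-3)) = 2*(-3 + 3) = 2*0 = 0)
(G(-4) - 57)*B(l(1)) = (0 - 57)*(4*(-4)**2) = -228*16 = -57*64 = -3648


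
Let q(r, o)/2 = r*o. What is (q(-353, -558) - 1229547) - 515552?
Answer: -1351151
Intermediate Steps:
q(r, o) = 2*o*r (q(r, o) = 2*(r*o) = 2*(o*r) = 2*o*r)
(q(-353, -558) - 1229547) - 515552 = (2*(-558)*(-353) - 1229547) - 515552 = (393948 - 1229547) - 515552 = -835599 - 515552 = -1351151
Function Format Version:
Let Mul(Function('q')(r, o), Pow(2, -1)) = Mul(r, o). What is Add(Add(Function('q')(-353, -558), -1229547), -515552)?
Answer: -1351151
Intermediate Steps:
Function('q')(r, o) = Mul(2, o, r) (Function('q')(r, o) = Mul(2, Mul(r, o)) = Mul(2, Mul(o, r)) = Mul(2, o, r))
Add(Add(Function('q')(-353, -558), -1229547), -515552) = Add(Add(Mul(2, -558, -353), -1229547), -515552) = Add(Add(393948, -1229547), -515552) = Add(-835599, -515552) = -1351151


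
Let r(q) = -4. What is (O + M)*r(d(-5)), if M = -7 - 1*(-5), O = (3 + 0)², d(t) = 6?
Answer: -28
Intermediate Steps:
O = 9 (O = 3² = 9)
M = -2 (M = -7 + 5 = -2)
(O + M)*r(d(-5)) = (9 - 2)*(-4) = 7*(-4) = -28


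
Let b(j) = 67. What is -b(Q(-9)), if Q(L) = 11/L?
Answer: -67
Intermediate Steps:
-b(Q(-9)) = -1*67 = -67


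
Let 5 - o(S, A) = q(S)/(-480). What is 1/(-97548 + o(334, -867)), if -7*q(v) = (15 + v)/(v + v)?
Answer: -2244480/218933312989 ≈ -1.0252e-5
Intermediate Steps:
q(v) = -(15 + v)/(14*v) (q(v) = -(15 + v)/(7*(v + v)) = -(15 + v)/(7*(2*v)) = -(15 + v)*1/(2*v)/7 = -(15 + v)/(14*v))
o(S, A) = 5 + (-15 - S)/(6720*S) (o(S, A) = 5 - (-15 - S)/(14*S)/(-480) = 5 - (-15 - S)/(14*S)*(-1)/480 = 5 - (-1)*(-15 - S)/(6720*S) = 5 + (-15 - S)/(6720*S))
1/(-97548 + o(334, -867)) = 1/(-97548 + (1/6720)*(-15 + 33599*334)/334) = 1/(-97548 + (1/6720)*(1/334)*(-15 + 11222066)) = 1/(-97548 + (1/6720)*(1/334)*11222051) = 1/(-97548 + 11222051/2244480) = 1/(-218933312989/2244480) = -2244480/218933312989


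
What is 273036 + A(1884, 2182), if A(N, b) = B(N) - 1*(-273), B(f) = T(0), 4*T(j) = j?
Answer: 273309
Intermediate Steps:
T(j) = j/4
B(f) = 0 (B(f) = (¼)*0 = 0)
A(N, b) = 273 (A(N, b) = 0 - 1*(-273) = 0 + 273 = 273)
273036 + A(1884, 2182) = 273036 + 273 = 273309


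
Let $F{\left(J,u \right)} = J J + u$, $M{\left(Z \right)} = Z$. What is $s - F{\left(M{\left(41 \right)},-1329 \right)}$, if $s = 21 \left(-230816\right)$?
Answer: $-4847488$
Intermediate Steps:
$s = -4847136$
$F{\left(J,u \right)} = u + J^{2}$ ($F{\left(J,u \right)} = J^{2} + u = u + J^{2}$)
$s - F{\left(M{\left(41 \right)},-1329 \right)} = -4847136 - \left(-1329 + 41^{2}\right) = -4847136 - \left(-1329 + 1681\right) = -4847136 - 352 = -4847488$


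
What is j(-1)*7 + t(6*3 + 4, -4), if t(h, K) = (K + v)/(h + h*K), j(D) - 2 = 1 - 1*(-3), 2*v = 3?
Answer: 5549/132 ≈ 42.038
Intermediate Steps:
v = 3/2 (v = (½)*3 = 3/2 ≈ 1.5000)
j(D) = 6 (j(D) = 2 + (1 - 1*(-3)) = 2 + (1 + 3) = 2 + 4 = 6)
t(h, K) = (3/2 + K)/(h + K*h) (t(h, K) = (K + 3/2)/(h + h*K) = (3/2 + K)/(h + K*h))
j(-1)*7 + t(6*3 + 4, -4) = 6*7 + (3/2 - 4)/((6*3 + 4)*(1 - 4)) = 42 - 5/2/((18 + 4)*(-3)) = 42 - ⅓*(-5/2)/22 = 42 + (1/22)*(-⅓)*(-5/2) = 42 + 5/132 = 5549/132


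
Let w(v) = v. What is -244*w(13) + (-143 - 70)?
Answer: -3385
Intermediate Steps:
-244*w(13) + (-143 - 70) = -244*13 + (-143 - 70) = -3172 - 213 = -3385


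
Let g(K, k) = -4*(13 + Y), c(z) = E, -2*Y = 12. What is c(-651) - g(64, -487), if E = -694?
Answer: -666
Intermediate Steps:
Y = -6 (Y = -1/2*12 = -6)
c(z) = -694
g(K, k) = -28 (g(K, k) = -4*(13 - 6) = -4*7 = -28)
c(-651) - g(64, -487) = -694 - 1*(-28) = -694 + 28 = -666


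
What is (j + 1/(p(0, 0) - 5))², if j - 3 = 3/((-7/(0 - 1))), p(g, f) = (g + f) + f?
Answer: 12769/1225 ≈ 10.424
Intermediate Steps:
p(g, f) = g + 2*f (p(g, f) = (f + g) + f = g + 2*f)
j = 24/7 (j = 3 + 3/((-7/(0 - 1))) = 3 + 3/((-7/(-1))) = 3 + 3/((-7*(-1))) = 3 + 3/7 = 24/7 ≈ 3.4286)
(j + 1/(p(0, 0) - 5))² = (24/7 + 1/((0 + 2*0) - 5))² = (24/7 + 1/((0 + 0) - 5))² = (24/7 + 1/(0 - 5))² = (24/7 + 1/(-5))² = (24/7 - ⅕)² = (113/35)² = 12769/1225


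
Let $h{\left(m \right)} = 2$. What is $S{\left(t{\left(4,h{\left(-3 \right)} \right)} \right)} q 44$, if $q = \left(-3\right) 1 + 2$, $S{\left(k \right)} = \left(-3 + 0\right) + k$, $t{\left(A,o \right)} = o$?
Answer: $44$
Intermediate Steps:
$S{\left(k \right)} = -3 + k$
$q = -1$ ($q = -3 + 2 = -1$)
$S{\left(t{\left(4,h{\left(-3 \right)} \right)} \right)} q 44 = \left(-3 + 2\right) \left(-1\right) 44 = \left(-1\right) \left(-1\right) 44 = 1 \cdot 44 = 44$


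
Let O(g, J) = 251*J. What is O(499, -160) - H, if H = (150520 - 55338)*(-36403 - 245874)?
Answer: 26867649254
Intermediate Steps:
H = -26867689414 (H = 95182*(-282277) = -26867689414)
O(499, -160) - H = 251*(-160) - 1*(-26867689414) = -40160 + 26867689414 = 26867649254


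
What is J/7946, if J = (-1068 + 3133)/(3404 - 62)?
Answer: 2065/26555532 ≈ 7.7762e-5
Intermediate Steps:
J = 2065/3342 ≈ 0.61789
J/7946 = (2065/3342)/7946 = (2065/3342)*(1/7946) = 2065/26555532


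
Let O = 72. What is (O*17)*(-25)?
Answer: -30600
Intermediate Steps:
(O*17)*(-25) = (72*17)*(-25) = 1224*(-25) = -30600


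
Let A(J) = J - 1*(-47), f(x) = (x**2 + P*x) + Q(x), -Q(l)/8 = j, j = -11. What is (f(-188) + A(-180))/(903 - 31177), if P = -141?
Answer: -61807/30274 ≈ -2.0416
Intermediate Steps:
Q(l) = 88 (Q(l) = -8*(-11) = 88)
f(x) = 88 + x**2 - 141*x (f(x) = (x**2 - 141*x) + 88 = 88 + x**2 - 141*x)
A(J) = 47 + J (A(J) = J + 47 = 47 + J)
(f(-188) + A(-180))/(903 - 31177) = ((88 + (-188)**2 - 141*(-188)) + (47 - 180))/(903 - 31177) = ((88 + 35344 + 26508) - 133)/(-30274) = (61940 - 133)*(-1/30274) = 61807*(-1/30274) = -61807/30274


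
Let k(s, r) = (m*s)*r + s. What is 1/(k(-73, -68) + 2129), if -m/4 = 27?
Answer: -1/534056 ≈ -1.8725e-6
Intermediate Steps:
m = -108 (m = -4*27 = -108)
k(s, r) = s - 108*r*s (k(s, r) = (-108*s)*r + s = -108*r*s + s = s - 108*r*s)
1/(k(-73, -68) + 2129) = 1/(-73*(1 - 108*(-68)) + 2129) = 1/(-73*(1 + 7344) + 2129) = 1/(-73*7345 + 2129) = 1/(-536185 + 2129) = 1/(-534056) = -1/534056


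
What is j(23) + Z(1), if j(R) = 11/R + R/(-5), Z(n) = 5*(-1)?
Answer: -1049/115 ≈ -9.1217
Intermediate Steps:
Z(n) = -5
j(R) = 11/R - R/5 (j(R) = 11/R + R*(-⅕) = 11/R - R/5)
j(23) + Z(1) = (11/23 - ⅕*23) - 5 = (11*(1/23) - 23/5) - 5 = (11/23 - 23/5) - 5 = -474/115 - 5 = -1049/115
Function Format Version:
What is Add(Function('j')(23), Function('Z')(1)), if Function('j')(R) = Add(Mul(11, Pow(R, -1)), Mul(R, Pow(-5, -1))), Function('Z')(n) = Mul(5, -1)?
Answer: Rational(-1049, 115) ≈ -9.1217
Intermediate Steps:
Function('Z')(n) = -5
Function('j')(R) = Add(Mul(11, Pow(R, -1)), Mul(Rational(-1, 5), R)) (Function('j')(R) = Add(Mul(11, Pow(R, -1)), Mul(R, Rational(-1, 5))) = Add(Mul(11, Pow(R, -1)), Mul(Rational(-1, 5), R)))
Add(Function('j')(23), Function('Z')(1)) = Add(Add(Mul(11, Pow(23, -1)), Mul(Rational(-1, 5), 23)), -5) = Add(Add(Mul(11, Rational(1, 23)), Rational(-23, 5)), -5) = Add(Add(Rational(11, 23), Rational(-23, 5)), -5) = Add(Rational(-474, 115), -5) = Rational(-1049, 115)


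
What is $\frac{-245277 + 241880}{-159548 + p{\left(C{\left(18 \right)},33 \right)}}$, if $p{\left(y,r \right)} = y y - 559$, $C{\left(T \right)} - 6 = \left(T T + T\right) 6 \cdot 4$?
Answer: $- \frac{3397}{67309689} \approx -5.0468 \cdot 10^{-5}$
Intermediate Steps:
$C{\left(T \right)} = 6 + 24 T + 24 T^{2}$ ($C{\left(T \right)} = 6 + \left(T T + T\right) 6 \cdot 4 = 6 + \left(T^{2} + T\right) 6 \cdot 4 = 6 + \left(T + T^{2}\right) 6 \cdot 4 = 6 + \left(6 T + 6 T^{2}\right) 4 = 6 + \left(24 T + 24 T^{2}\right) = 6 + 24 T + 24 T^{2}$)
$p{\left(y,r \right)} = -559 + y^{2}$ ($p{\left(y,r \right)} = y^{2} - 559 = -559 + y^{2}$)
$\frac{-245277 + 241880}{-159548 + p{\left(C{\left(18 \right)},33 \right)}} = \frac{-245277 + 241880}{-159548 - \left(559 - \left(6 + 24 \cdot 18 + 24 \cdot 18^{2}\right)^{2}\right)} = - \frac{3397}{-159548 - \left(559 - \left(6 + 432 + 24 \cdot 324\right)^{2}\right)} = - \frac{3397}{-159548 - \left(559 - \left(6 + 432 + 7776\right)^{2}\right)} = - \frac{3397}{-159548 - \left(559 - 8214^{2}\right)} = - \frac{3397}{-159548 + \left(-559 + 67469796\right)} = - \frac{3397}{-159548 + 67469237} = - \frac{3397}{67309689}$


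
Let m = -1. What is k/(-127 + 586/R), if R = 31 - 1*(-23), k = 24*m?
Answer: 81/392 ≈ 0.20663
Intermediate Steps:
k = -24 (k = 24*(-1) = -24)
R = 54 (R = 31 + 23 = 54)
k/(-127 + 586/R) = -24/(-127 + 586/54) = -24/(-127 + 586*(1/54)) = -24/(-127 + 293/27) = -24/(-3136/27) = -24*(-27/3136) = 81/392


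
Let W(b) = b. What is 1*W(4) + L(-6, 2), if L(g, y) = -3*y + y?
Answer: 0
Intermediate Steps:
L(g, y) = -2*y
1*W(4) + L(-6, 2) = 1*4 - 2*2 = 4 - 4 = 0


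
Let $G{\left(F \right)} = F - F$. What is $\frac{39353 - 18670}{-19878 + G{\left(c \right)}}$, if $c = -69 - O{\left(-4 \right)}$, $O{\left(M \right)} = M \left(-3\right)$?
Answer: $- \frac{20683}{19878} \approx -1.0405$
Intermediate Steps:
$O{\left(M \right)} = - 3 M$
$c = -81$ ($c = -69 - \left(-3\right) \left(-4\right) = -69 - 12 = -81$)
$G{\left(F \right)} = 0$
$\frac{39353 - 18670}{-19878 + G{\left(c \right)}} = \frac{39353 - 18670}{-19878 + 0} = \frac{20683}{-19878} = 20683 \left(- \frac{1}{19878}\right) = - \frac{20683}{19878}$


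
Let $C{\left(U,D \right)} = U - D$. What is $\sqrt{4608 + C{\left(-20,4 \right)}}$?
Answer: $2 \sqrt{1146} \approx 67.705$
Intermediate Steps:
$\sqrt{4608 + C{\left(-20,4 \right)}} = \sqrt{4608 - 24} = \sqrt{4584} = 2 \sqrt{1146}$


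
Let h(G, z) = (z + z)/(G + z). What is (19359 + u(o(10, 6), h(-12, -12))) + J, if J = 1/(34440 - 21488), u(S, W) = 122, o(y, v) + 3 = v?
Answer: 252317913/12952 ≈ 19481.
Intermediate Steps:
o(y, v) = -3 + v
h(G, z) = 2*z/(G + z) (h(G, z) = (2*z)/(G + z) = 2*z/(G + z))
J = 1/12952 ≈ 7.7208e-5
(19359 + u(o(10, 6), h(-12, -12))) + J = (19359 + 122) + 1/12952 = 19481 + 1/12952 = 252317913/12952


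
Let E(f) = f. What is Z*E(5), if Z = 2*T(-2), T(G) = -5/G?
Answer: 25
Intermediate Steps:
Z = 5 (Z = 2*(-5/(-2)) = 2*(-5*(-½)) = 2*(5/2) = 5)
Z*E(5) = 5*5 = 25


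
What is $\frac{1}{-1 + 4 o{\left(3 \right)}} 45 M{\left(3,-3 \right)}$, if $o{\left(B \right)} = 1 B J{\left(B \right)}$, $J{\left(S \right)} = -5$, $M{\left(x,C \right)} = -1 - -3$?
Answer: $- \frac{90}{61} \approx -1.4754$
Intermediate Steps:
$M{\left(x,C \right)} = 2$ ($M{\left(x,C \right)} = -1 + 3 = 2$)
$o{\left(B \right)} = - 5 B$ ($o{\left(B \right)} = 1 B \left(-5\right) = B \left(-5\right) = - 5 B$)
$\frac{1}{-1 + 4 o{\left(3 \right)}} 45 M{\left(3,-3 \right)} = \frac{1}{-1 + 4 \left(\left(-5\right) 3\right)} 45 \cdot 2 = \frac{1}{-1 + 4 \left(-15\right)} 45 \cdot 2 = \frac{1}{-1 - 60} \cdot 45 \cdot 2 = \frac{1}{-61} \cdot 45 \cdot 2 = \left(- \frac{1}{61}\right) 45 \cdot 2 = \left(- \frac{45}{61}\right) 2 = - \frac{90}{61}$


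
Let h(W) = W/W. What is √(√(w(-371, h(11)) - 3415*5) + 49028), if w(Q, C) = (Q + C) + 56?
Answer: √(49028 + I*√17389) ≈ 221.42 + 0.2978*I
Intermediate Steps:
h(W) = 1
w(Q, C) = 56 + C + Q (w(Q, C) = (C + Q) + 56 = 56 + C + Q)
√(√(w(-371, h(11)) - 3415*5) + 49028) = √(√((56 + 1 - 371) - 3415*5) + 49028) = √(√(-314 - 17075) + 49028) = √(√(-17389) + 49028) = √(I*√17389 + 49028) = √(49028 + I*√17389)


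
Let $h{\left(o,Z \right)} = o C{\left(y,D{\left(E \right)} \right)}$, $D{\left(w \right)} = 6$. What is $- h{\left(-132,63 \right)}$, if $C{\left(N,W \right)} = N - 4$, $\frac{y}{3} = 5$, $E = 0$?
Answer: $1452$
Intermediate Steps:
$y = 15$ ($y = 3 \cdot 5 = 15$)
$C{\left(N,W \right)} = -4 + N$
$h{\left(o,Z \right)} = 11 o$ ($h{\left(o,Z \right)} = o \left(-4 + 15\right) = o 11 = 11 o$)
$- h{\left(-132,63 \right)} = - 11 \left(-132\right) = \left(-1\right) \left(-1452\right) = 1452$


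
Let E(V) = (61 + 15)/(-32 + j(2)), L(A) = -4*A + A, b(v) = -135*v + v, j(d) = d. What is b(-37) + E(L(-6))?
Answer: 74332/15 ≈ 4955.5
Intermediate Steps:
b(v) = -134*v
L(A) = -3*A
E(V) = -38/15 (E(V) = (61 + 15)/(-32 + 2) = 76/(-30) = 76*(-1/30) = -38/15)
b(-37) + E(L(-6)) = -134*(-37) - 38/15 = 4958 - 38/15 = 74332/15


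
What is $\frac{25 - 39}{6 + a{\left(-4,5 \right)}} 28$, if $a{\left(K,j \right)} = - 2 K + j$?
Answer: $- \frac{392}{19} \approx -20.632$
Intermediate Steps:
$a{\left(K,j \right)} = j - 2 K$
$\frac{25 - 39}{6 + a{\left(-4,5 \right)}} 28 = \frac{25 - 39}{6 + \left(5 - -8\right)} 28 = - \frac{14}{6 + \left(5 + 8\right)} 28 = - \frac{14}{6 + 13} \cdot 28 = - \frac{14}{19} \cdot 28 = \left(-14\right) \frac{1}{19} \cdot 28 = \left(- \frac{14}{19}\right) 28 = - \frac{392}{19}$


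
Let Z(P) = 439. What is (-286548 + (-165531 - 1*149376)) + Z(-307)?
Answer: -601016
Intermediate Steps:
(-286548 + (-165531 - 1*149376)) + Z(-307) = (-286548 + (-165531 - 1*149376)) + 439 = (-286548 + (-165531 - 149376)) + 439 = (-286548 - 314907) + 439 = -601455 + 439 = -601016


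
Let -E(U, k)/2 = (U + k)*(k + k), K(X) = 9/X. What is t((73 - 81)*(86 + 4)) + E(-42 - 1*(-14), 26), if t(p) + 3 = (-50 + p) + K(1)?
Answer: -556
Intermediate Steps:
E(U, k) = -4*k*(U + k) (E(U, k) = -2*(U + k)*(k + k) = -2*(U + k)*2*k = -4*k*(U + k))
t(p) = -44 + p (t(p) = -3 + ((-50 + p) + 9/1) = -3 + ((-50 + p) + 9*1) = -3 + ((-50 + p) + 9) = -3 + (-41 + p) = -44 + p)
t((73 - 81)*(86 + 4)) + E(-42 - 1*(-14), 26) = (-44 + (73 - 81)*(86 + 4)) - 4*26*((-42 - 1*(-14)) + 26) = (-44 - 8*90) - 4*26*((-42 + 14) + 26) = (-44 - 720) - 4*26*(-28 + 26) = -764 - 4*26*(-2) = -764 + 208 = -556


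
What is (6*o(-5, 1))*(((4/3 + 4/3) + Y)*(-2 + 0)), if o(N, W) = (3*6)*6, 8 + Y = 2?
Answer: 4320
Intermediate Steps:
Y = -6 (Y = -8 + 2 = -6)
o(N, W) = 108 (o(N, W) = 18*6 = 108)
(6*o(-5, 1))*(((4/3 + 4/3) + Y)*(-2 + 0)) = (6*108)*(((4/3 + 4/3) - 6)*(-2 + 0)) = 648*(((4*(1/3) + 4*(1/3)) - 6)*(-2)) = 648*(((4/3 + 4/3) - 6)*(-2)) = 648*((8/3 - 6)*(-2)) = 648*(-10/3*(-2)) = 648*(20/3) = 4320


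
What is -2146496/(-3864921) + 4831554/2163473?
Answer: 1793650819834/643204017741 ≈ 2.7886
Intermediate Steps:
-2146496/(-3864921) + 4831554/2163473 = -2146496*(-1/3864921) + 4831554*(1/2163473) = 2146496/3864921 + 371658/166421 = 1793650819834/643204017741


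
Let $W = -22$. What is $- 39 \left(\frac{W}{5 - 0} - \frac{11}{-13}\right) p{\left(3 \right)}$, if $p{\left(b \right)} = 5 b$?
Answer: $2079$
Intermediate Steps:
$- 39 \left(\frac{W}{5 - 0} - \frac{11}{-13}\right) p{\left(3 \right)} = - 39 \left(- \frac{22}{5 - 0} - \frac{11}{-13}\right) 5 \cdot 3 = - 39 \left(- \frac{22}{5 + 0} - - \frac{11}{13}\right) 15 = - 39 \left(- \frac{22}{5} + \frac{11}{13}\right) 15 = \left(-39\right) \left(- \frac{231}{65}\right) 15 = \frac{693}{5} \cdot 15 = 2079$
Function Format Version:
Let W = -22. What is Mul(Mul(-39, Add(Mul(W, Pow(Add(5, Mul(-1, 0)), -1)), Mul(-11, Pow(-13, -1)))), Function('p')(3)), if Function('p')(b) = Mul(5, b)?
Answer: 2079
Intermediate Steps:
Mul(Mul(-39, Add(Mul(W, Pow(Add(5, Mul(-1, 0)), -1)), Mul(-11, Pow(-13, -1)))), Function('p')(3)) = Mul(Mul(-39, Add(Mul(-22, Pow(Add(5, Mul(-1, 0)), -1)), Mul(-11, Pow(-13, -1)))), Mul(5, 3)) = Mul(Mul(-39, Add(Mul(-22, Pow(Add(5, 0), -1)), Mul(-11, Rational(-1, 13)))), 15) = Mul(Mul(-39, Add(Mul(-22, Pow(5, -1)), Rational(11, 13))), 15) = Mul(Mul(-39, Add(Mul(-22, Rational(1, 5)), Rational(11, 13))), 15) = Mul(Mul(-39, Add(Rational(-22, 5), Rational(11, 13))), 15) = Mul(Mul(-39, Rational(-231, 65)), 15) = Mul(Rational(693, 5), 15) = 2079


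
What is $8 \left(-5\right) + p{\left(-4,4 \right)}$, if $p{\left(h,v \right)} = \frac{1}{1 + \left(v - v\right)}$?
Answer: $-39$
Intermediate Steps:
$p{\left(h,v \right)} = 1$ ($p{\left(h,v \right)} = \frac{1}{1 + 0} = 1^{-1} = 1$)
$8 \left(-5\right) + p{\left(-4,4 \right)} = 8 \left(-5\right) + 1 = -40 + 1 = -39$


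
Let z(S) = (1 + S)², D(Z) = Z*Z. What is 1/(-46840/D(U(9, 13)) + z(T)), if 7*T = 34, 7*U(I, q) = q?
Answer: -8281/112178751 ≈ -7.3820e-5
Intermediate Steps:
U(I, q) = q/7
D(Z) = Z²
T = 34/7 (T = (⅐)*34 = 34/7 ≈ 4.8571)
1/(-46840/D(U(9, 13)) + z(T)) = 1/(-46840/(((⅐)*13)²) + (1 + 34/7)²) = 1/(-46840/((13/7)²) + (41/7)²) = 1/(-46840/169/49 + 1681/49) = 1/(-46840*49/169 + 1681/49) = 1/(-2295160/169 + 1681/49) = 1/(-112178751/8281) = -8281/112178751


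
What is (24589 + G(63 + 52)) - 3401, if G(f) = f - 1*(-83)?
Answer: 21386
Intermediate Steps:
G(f) = 83 + f (G(f) = f + 83 = 83 + f)
(24589 + G(63 + 52)) - 3401 = (24589 + (83 + (63 + 52))) - 3401 = (24589 + (83 + 115)) - 3401 = (24589 + 198) - 3401 = 24787 - 3401 = 21386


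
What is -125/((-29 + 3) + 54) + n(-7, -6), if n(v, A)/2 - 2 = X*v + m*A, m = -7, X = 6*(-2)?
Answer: 7043/28 ≈ 251.54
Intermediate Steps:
X = -12
n(v, A) = 4 - 24*v - 14*A (n(v, A) = 4 + 2*(-12*v - 7*A) = 4 + (-24*v - 14*A) = 4 - 24*v - 14*A)
-125/((-29 + 3) + 54) + n(-7, -6) = -125/((-29 + 3) + 54) + (4 - 24*(-7) - 14*(-6)) = -125/(-26 + 54) + (4 + 168 + 84) = -125/28 + 256 = 7043/28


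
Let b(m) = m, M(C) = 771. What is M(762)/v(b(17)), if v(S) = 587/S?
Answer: 13107/587 ≈ 22.329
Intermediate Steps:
M(762)/v(b(17)) = 771/((587/17)) = 771/((587*(1/17))) = 771/(587/17) = 771*(17/587) = 13107/587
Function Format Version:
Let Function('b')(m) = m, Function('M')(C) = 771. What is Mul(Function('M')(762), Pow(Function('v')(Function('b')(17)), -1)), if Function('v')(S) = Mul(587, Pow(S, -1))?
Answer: Rational(13107, 587) ≈ 22.329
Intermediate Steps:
Mul(Function('M')(762), Pow(Function('v')(Function('b')(17)), -1)) = Mul(771, Pow(Mul(587, Pow(17, -1)), -1)) = Mul(771, Pow(Mul(587, Rational(1, 17)), -1)) = Mul(771, Pow(Rational(587, 17), -1)) = Mul(771, Rational(17, 587)) = Rational(13107, 587)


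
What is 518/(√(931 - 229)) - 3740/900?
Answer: -187/45 + 259*√78/117 ≈ 15.395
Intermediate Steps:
518/(√(931 - 229)) - 3740/900 = 518/(√702) - 3740*1/900 = 518/((3*√78)) - 187/45 = 518*(√78/234) - 187/45 = 259*√78/117 - 187/45 = -187/45 + 259*√78/117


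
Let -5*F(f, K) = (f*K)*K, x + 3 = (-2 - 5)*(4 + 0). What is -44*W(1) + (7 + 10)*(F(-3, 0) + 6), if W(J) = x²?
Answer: -42182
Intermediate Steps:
x = -31 (x = -3 + (-2 - 5)*(4 + 0) = -3 - 7*4 = -3 - 28 = -31)
F(f, K) = -f*K²/5 (F(f, K) = -f*K*K/5 = -K*f*K/5 = -f*K²/5)
W(J) = 961 (W(J) = (-31)² = 961)
-44*W(1) + (7 + 10)*(F(-3, 0) + 6) = -44*961 + (7 + 10)*(-⅕*(-3)*0² + 6) = -42284 + 17*(-⅕*(-3)*0 + 6) = -42284 + 17*(0 + 6) = -42284 + 17*6 = -42284 + 102 = -42182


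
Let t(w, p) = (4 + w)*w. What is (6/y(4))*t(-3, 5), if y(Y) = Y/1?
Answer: -9/2 ≈ -4.5000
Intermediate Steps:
t(w, p) = w*(4 + w)
y(Y) = Y (y(Y) = Y*1 = Y)
(6/y(4))*t(-3, 5) = (6/4)*(-3*(4 - 3)) = (6*(¼))*(-3*1) = (3/2)*(-3) = -9/2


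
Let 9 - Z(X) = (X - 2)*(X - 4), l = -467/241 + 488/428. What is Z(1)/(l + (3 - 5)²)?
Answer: 51574/27527 ≈ 1.8736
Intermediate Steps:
l = -20567/25787 (l = -467*1/241 + 488*(1/428) = -467/241 + 122/107 = -20567/25787 ≈ -0.79757)
Z(X) = 9 - (-4 + X)*(-2 + X) (Z(X) = 9 - (X - 2)*(X - 4) = 9 - (-2 + X)*(-4 + X) = 9 - (-4 + X)*(-2 + X))
Z(1)/(l + (3 - 5)²) = (1 - 1*1² + 6*1)/(-20567/25787 + (3 - 5)²) = (1 - 1*1 + 6)/(-20567/25787 + (-2)²) = (1 - 1 + 6)/(-20567/25787 + 4) = 6/(82581/25787) = 6*(25787/82581) = 51574/27527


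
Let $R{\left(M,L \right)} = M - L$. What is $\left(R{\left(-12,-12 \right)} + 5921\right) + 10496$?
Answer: $16417$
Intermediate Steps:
$\left(R{\left(-12,-12 \right)} + 5921\right) + 10496 = \left(\left(-12 - -12\right) + 5921\right) + 10496 = \left(\left(-12 + 12\right) + 5921\right) + 10496 = \left(0 + 5921\right) + 10496 = 5921 + 10496 = 16417$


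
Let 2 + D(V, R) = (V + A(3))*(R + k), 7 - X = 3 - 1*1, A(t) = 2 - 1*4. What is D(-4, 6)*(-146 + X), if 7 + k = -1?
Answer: -1410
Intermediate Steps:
k = -8 (k = -7 - 1 = -8)
A(t) = -2 (A(t) = 2 - 4 = -2)
X = 5 (X = 7 - (3 - 1*1) = 7 - (3 - 1) = 7 - 1*2 = 7 - 2 = 5)
D(V, R) = -2 + (-8 + R)*(-2 + V) (D(V, R) = -2 + (V - 2)*(R - 8) = -2 + (-2 + V)*(-8 + R) = -2 + (-8 + R)*(-2 + V))
D(-4, 6)*(-146 + X) = (14 - 8*(-4) - 2*6 + 6*(-4))*(-146 + 5) = (14 + 32 - 12 - 24)*(-141) = 10*(-141) = -1410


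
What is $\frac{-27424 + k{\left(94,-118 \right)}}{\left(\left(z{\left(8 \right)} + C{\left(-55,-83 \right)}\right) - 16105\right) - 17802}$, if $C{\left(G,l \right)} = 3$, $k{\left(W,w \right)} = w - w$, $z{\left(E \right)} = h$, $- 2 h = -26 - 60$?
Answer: $\frac{27424}{33861} \approx 0.8099$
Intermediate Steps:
$h = 43$ ($h = - \frac{-26 - 60}{2} = \left(- \frac{1}{2}\right) \left(-86\right) = 43$)
$z{\left(E \right)} = 43$
$k{\left(W,w \right)} = 0$
$\frac{-27424 + k{\left(94,-118 \right)}}{\left(\left(z{\left(8 \right)} + C{\left(-55,-83 \right)}\right) - 16105\right) - 17802} = \frac{-27424 + 0}{\left(\left(43 + 3\right) - 16105\right) - 17802} = - \frac{27424}{\left(46 - 16105\right) - 17802} = - \frac{27424}{-16059 - 17802} = - \frac{27424}{-33861} = \left(-27424\right) \left(- \frac{1}{33861}\right) = \frac{27424}{33861}$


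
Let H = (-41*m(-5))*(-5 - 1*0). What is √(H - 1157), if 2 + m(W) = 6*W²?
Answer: √29183 ≈ 170.83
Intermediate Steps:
m(W) = -2 + 6*W²
H = 30340 (H = (-41*(-2 + 6*(-5)²))*(-5 - 1*0) = (-41*(-2 + 6*25))*(-5 + 0) = -41*(-2 + 150)*(-5) = -41*148*(-5) = -6068*(-5) = 30340)
√(H - 1157) = √(30340 - 1157) = √29183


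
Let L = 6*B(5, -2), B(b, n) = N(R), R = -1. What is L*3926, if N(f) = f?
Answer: -23556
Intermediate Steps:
B(b, n) = -1
L = -6 (L = 6*(-1) = -6)
L*3926 = -6*3926 = -23556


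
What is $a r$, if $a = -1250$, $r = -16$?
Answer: $20000$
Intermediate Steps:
$a r = \left(-1250\right) \left(-16\right) = 20000$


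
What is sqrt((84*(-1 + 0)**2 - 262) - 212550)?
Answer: 2*I*sqrt(53182) ≈ 461.22*I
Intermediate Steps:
sqrt((84*(-1 + 0)**2 - 262) - 212550) = sqrt((84*(-1)**2 - 262) - 212550) = sqrt((84*1 - 262) - 212550) = sqrt((84 - 262) - 212550) = sqrt(-178 - 212550) = sqrt(-212728) = 2*I*sqrt(53182)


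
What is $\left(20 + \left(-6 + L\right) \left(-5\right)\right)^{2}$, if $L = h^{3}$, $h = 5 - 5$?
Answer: $2500$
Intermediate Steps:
$h = 0$
$L = 0$ ($L = 0^{3} = 0$)
$\left(20 + \left(-6 + L\right) \left(-5\right)\right)^{2} = \left(20 + \left(-6 + 0\right) \left(-5\right)\right)^{2} = \left(20 - -30\right)^{2} = \left(20 + 30\right)^{2} = 50^{2} = 2500$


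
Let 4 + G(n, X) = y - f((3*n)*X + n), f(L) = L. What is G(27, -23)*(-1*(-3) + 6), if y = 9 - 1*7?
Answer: 16506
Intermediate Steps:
y = 2 (y = 9 - 7 = 2)
G(n, X) = -2 - n - 3*X*n (G(n, X) = -4 + (2 - ((3*n)*X + n)) = -4 + (2 - (3*X*n + n)) = -4 + (2 - (n + 3*X*n)) = -4 + (2 + (-n - 3*X*n)) = -4 + (2 - n - 3*X*n) = -2 - n - 3*X*n)
G(27, -23)*(-1*(-3) + 6) = (-2 - 1*27*(1 + 3*(-23)))*(-1*(-3) + 6) = (-2 - 1*27*(1 - 69))*(3 + 6) = (-2 - 1*27*(-68))*9 = (-2 + 1836)*9 = 1834*9 = 16506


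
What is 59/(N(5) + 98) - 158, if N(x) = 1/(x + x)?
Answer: -154408/981 ≈ -157.40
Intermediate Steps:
N(x) = 1/(2*x)
59/(N(5) + 98) - 158 = 59/((½)/5 + 98) - 158 = 59/((½)*(⅕) + 98) - 158 = 59/(⅒ + 98) - 158 = 59/(981/10) - 158 = (10/981)*59 - 158 = 590/981 - 158 = -154408/981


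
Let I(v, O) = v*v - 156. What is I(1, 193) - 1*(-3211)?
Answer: 3056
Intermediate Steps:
I(v, O) = -156 + v² (I(v, O) = v² - 156 = -156 + v²)
I(1, 193) - 1*(-3211) = (-156 + 1²) - 1*(-3211) = (-156 + 1) + 3211 = -155 + 3211 = 3056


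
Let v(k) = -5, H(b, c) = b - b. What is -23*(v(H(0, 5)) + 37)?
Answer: -736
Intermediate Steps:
H(b, c) = 0
-23*(v(H(0, 5)) + 37) = -23*(-5 + 37) = -23*32 = -736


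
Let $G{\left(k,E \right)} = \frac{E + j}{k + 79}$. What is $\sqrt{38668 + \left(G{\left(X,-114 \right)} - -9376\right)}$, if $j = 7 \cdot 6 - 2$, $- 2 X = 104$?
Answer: $\frac{\sqrt{3891342}}{9} \approx 219.18$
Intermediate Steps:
$X = -52$ ($X = \left(- \frac{1}{2}\right) 104 = -52$)
$j = 40$ ($j = 42 - 2 = 40$)
$G{\left(k,E \right)} = \frac{40 + E}{79 + k}$ ($G{\left(k,E \right)} = \frac{E + 40}{k + 79} = \frac{40 + E}{79 + k}$)
$\sqrt{38668 + \left(G{\left(X,-114 \right)} - -9376\right)} = \sqrt{38668 + \left(\frac{40 - 114}{79 - 52} - -9376\right)} = \sqrt{38668 + \left(\frac{1}{27} \left(-74\right) + 9376\right)} = \sqrt{38668 + \left(- \frac{74}{27} + 9376\right)} = \sqrt{38668 + \frac{253078}{27}} = \sqrt{\frac{1297114}{27}} = \frac{\sqrt{3891342}}{9}$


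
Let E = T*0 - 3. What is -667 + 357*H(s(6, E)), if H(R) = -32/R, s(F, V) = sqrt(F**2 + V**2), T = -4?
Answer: -667 - 3808*sqrt(5)/5 ≈ -2370.0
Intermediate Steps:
E = -3 (E = -4*0 - 3 = 0 - 3 = -3)
-667 + 357*H(s(6, E)) = -667 + 357*(-32/sqrt(6**2 + (-3)**2)) = -667 + 357*(-32/sqrt(36 + 9)) = -667 + 357*(-32*sqrt(5)/15) = -667 - 3808*sqrt(5)/5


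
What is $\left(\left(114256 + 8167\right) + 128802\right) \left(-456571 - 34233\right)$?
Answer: $-123302234900$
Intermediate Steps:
$\left(\left(114256 + 8167\right) + 128802\right) \left(-456571 - 34233\right) = \left(122423 + 128802\right) \left(-490804\right) = 251225 \left(-490804\right) = -123302234900$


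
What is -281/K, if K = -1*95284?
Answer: 281/95284 ≈ 0.0029491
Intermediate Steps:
K = -95284
-281/K = -281/(-95284) = -281*(-1/95284) = 281/95284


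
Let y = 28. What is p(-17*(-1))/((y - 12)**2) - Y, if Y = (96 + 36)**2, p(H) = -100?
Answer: -1115161/64 ≈ -17424.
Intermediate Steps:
Y = 17424 (Y = 132**2 = 17424)
p(-17*(-1))/((y - 12)**2) - Y = -100/(28 - 12)**2 - 1*17424 = -100/(16**2) - 17424 = -100/256 - 17424 = -100*1/256 - 17424 = -25/64 - 17424 = -1115161/64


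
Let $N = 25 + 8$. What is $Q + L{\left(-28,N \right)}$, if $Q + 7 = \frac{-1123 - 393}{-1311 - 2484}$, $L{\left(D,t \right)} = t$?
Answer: $\frac{100186}{3795} \approx 26.399$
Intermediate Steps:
$N = 33$
$Q = - \frac{25049}{3795}$ ($Q = -7 + \frac{-1123 - 393}{-1311 - 2484} = -7 - \frac{1516}{-3795} = -7 - - \frac{1516}{3795} = -7 + \frac{1516}{3795} = - \frac{25049}{3795} \approx -6.6005$)
$Q + L{\left(-28,N \right)} = - \frac{25049}{3795} + 33 = \frac{100186}{3795}$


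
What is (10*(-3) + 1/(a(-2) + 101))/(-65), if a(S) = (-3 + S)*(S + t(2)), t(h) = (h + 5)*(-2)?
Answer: 5429/11765 ≈ 0.46145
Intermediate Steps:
t(h) = -10 - 2*h (t(h) = (5 + h)*(-2) = -10 - 2*h)
a(S) = (-14 + S)*(-3 + S) (a(S) = (-3 + S)*(S + (-10 - 2*2)) = (-3 + S)*(S + (-10 - 4)) = (-3 + S)*(S - 14) = (-3 + S)*(-14 + S) = (-14 + S)*(-3 + S))
(10*(-3) + 1/(a(-2) + 101))/(-65) = (10*(-3) + 1/((42 + (-2)² - 17*(-2)) + 101))/(-65) = -(-30 + 1/((42 + 4 + 34) + 101))/65 = -(-30 + 1/(80 + 101))/65 = -(-30 + 1/181)/65 = -1/65*(-5429/181) = 5429/11765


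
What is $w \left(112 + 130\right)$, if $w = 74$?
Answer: $17908$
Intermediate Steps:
$w \left(112 + 130\right) = 74 \left(112 + 130\right) = 74 \cdot 242 = 17908$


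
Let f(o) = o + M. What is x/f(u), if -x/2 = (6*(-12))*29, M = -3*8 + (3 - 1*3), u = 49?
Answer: 4176/25 ≈ 167.04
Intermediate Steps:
M = -24 (M = -24 + (3 - 3) = -24 + 0 = -24)
f(o) = -24 + o (f(o) = o - 24 = -24 + o)
x = 4176 (x = -2*6*(-12)*29 = -(-144)*29 = -2*(-2088) = 4176)
x/f(u) = 4176/(-24 + 49) = 4176/25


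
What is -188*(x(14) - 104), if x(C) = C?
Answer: 16920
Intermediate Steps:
-188*(x(14) - 104) = -188*(14 - 104) = -188*(-90) = 16920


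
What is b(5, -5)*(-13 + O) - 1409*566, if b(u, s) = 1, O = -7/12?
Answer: -9570091/12 ≈ -7.9751e+5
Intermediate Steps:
O = -7/12 (O = -7*1/12 = -7/12 ≈ -0.58333)
b(5, -5)*(-13 + O) - 1409*566 = 1*(-13 - 7/12) - 1409*566 = 1*(-163/12) - 797494 = -163/12 - 797494 = -9570091/12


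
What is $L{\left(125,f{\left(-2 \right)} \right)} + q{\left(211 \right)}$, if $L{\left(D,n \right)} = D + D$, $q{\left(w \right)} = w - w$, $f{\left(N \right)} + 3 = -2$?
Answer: $250$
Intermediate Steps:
$f{\left(N \right)} = -5$ ($f{\left(N \right)} = -3 - 2 = -5$)
$q{\left(w \right)} = 0$
$L{\left(D,n \right)} = 2 D$
$L{\left(125,f{\left(-2 \right)} \right)} + q{\left(211 \right)} = 2 \cdot 125 + 0 = 250 + 0 = 250$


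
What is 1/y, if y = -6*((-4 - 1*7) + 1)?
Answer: 1/60 ≈ 0.016667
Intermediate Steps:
y = 60 (y = -6*((-4 - 7) + 1) = -6*(-11 + 1) = -6*(-10) = 60)
1/y = 1/60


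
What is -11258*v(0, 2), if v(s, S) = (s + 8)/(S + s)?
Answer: -45032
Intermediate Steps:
v(s, S) = (8 + s)/(S + s)
-11258*v(0, 2) = -11258*(8 + 0)/(2 + 0) = -11258*8/2 = -5629*8 = -11258*4 = -45032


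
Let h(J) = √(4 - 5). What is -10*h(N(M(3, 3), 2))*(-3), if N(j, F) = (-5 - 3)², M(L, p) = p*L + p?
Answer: 30*I ≈ 30.0*I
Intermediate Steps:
M(L, p) = p + L*p (M(L, p) = L*p + p = p + L*p)
N(j, F) = 64 (N(j, F) = (-8)² = 64)
h(J) = I (h(J) = √(-1) = I)
-10*h(N(M(3, 3), 2))*(-3) = -10*I*(-3) = 30*I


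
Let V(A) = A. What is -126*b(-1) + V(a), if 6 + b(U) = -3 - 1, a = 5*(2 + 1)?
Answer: 1275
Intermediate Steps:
a = 15 (a = 5*3 = 15)
b(U) = -10 (b(U) = -6 + (-3 - 1) = -6 - 4 = -10)
-126*b(-1) + V(a) = -126*(-10) + 15 = 1260 + 15 = 1275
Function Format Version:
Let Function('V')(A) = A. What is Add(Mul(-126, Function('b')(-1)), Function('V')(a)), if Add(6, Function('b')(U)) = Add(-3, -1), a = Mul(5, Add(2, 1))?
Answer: 1275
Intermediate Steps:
a = 15 (a = Mul(5, 3) = 15)
Function('b')(U) = -10 (Function('b')(U) = Add(-6, Add(-3, -1)) = Add(-6, -4) = -10)
Add(Mul(-126, Function('b')(-1)), Function('V')(a)) = Add(Mul(-126, -10), 15) = Add(1260, 15) = 1275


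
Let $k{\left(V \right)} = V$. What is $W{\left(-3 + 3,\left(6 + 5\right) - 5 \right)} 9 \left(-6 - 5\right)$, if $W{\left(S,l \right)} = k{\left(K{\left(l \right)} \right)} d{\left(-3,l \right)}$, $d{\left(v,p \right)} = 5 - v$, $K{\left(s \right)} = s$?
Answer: $-4752$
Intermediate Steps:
$W{\left(S,l \right)} = 8 l$ ($W{\left(S,l \right)} = l \left(5 - -3\right) = l \left(5 + 3\right) = l 8 = 8 l$)
$W{\left(-3 + 3,\left(6 + 5\right) - 5 \right)} 9 \left(-6 - 5\right) = 8 \left(\left(6 + 5\right) - 5\right) 9 \left(-6 - 5\right) = 8 \left(11 - 5\right) 9 \left(-11\right) = 8 \cdot 6 \left(-99\right) = 48 \left(-99\right) = -4752$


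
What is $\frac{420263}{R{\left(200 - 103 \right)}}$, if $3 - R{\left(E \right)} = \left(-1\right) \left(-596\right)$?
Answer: $- \frac{420263}{593} \approx -708.71$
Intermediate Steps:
$R{\left(E \right)} = -593$ ($R{\left(E \right)} = 3 - \left(-1\right) \left(-596\right) = 3 - 596 = -593$)
$\frac{420263}{R{\left(200 - 103 \right)}} = \frac{420263}{-593} = 420263 \left(- \frac{1}{593}\right) = - \frac{420263}{593}$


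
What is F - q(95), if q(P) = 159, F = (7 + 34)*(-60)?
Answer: -2619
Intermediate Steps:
F = -2460 (F = 41*(-60) = -2460)
F - q(95) = -2460 - 1*159 = -2460 - 159 = -2619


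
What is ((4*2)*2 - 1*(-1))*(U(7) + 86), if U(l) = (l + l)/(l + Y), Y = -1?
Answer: 4505/3 ≈ 1501.7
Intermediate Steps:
U(l) = 2*l/(-1 + l) (U(l) = (l + l)/(l - 1) = (2*l)/(-1 + l) = 2*l/(-1 + l))
((4*2)*2 - 1*(-1))*(U(7) + 86) = ((4*2)*2 - 1*(-1))*(2*7/(-1 + 7) + 86) = (8*2 + 1)*(2*7/6 + 86) = (16 + 1)*(2*7*(⅙) + 86) = 17*(7/3 + 86) = 17*(265/3) = 4505/3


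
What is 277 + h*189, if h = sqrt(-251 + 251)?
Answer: 277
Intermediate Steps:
h = 0 (h = sqrt(0) = 0)
277 + h*189 = 277 + 0*189 = 277 + 0 = 277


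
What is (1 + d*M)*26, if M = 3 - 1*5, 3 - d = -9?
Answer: -598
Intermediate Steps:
d = 12 (d = 3 - 1*(-9) = 3 + 9 = 12)
M = -2 (M = 3 - 5 = -2)
(1 + d*M)*26 = (1 + 12*(-2))*26 = (1 - 24)*26 = -23*26 = -598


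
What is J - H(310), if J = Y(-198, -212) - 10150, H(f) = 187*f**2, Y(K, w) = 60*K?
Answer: -17992730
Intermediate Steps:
J = -22030 (J = 60*(-198) - 10150 = -11880 - 10150 = -22030)
J - H(310) = -22030 - 187*310**2 = -22030 - 187*96100 = -22030 - 1*17970700 = -22030 - 17970700 = -17992730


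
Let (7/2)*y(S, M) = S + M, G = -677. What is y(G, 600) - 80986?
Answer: -81008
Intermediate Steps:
y(S, M) = 2*M/7 + 2*S/7 (y(S, M) = 2*(S + M)/7 = 2*(M + S)/7 = 2*M/7 + 2*S/7)
y(G, 600) - 80986 = ((2/7)*600 + (2/7)*(-677)) - 80986 = (1200/7 - 1354/7) - 80986 = -22 - 80986 = -81008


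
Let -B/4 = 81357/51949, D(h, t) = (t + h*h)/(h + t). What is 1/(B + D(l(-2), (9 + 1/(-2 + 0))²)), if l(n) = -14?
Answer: -12104117/20083447 ≈ -0.60269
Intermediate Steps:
D(h, t) = (t + h²)/(h + t)
B = -325428/51949 ≈ -6.2644
1/(B + D(l(-2), (9 + 1/(-2 + 0))²)) = 1/(-325428/51949 + ((9 + 1/(-2 + 0))² + (-14)²)/(-14 + (9 + 1/(-2 + 0))²)) = 1/(-325428/51949 + ((9 + 1/(-2))² + 196)/(-14 + (9 + 1/(-2))²)) = 1/(-325428/51949 + ((9 - ½)² + 196)/(-14 + (9 - ½)²)) = 1/(-325428/51949 + ((17/2)² + 196)/(-14 + (17/2)²)) = 1/(-325428/51949 + (289/4 + 196)/(-14 + 289/4)) = 1/(-325428/51949 + (1073/4)/(233/4)) = 1/(-325428/51949 + (4/233)*(1073/4)) = 1/(-325428/51949 + 1073/233) = 1/(-20083447/12104117) = -12104117/20083447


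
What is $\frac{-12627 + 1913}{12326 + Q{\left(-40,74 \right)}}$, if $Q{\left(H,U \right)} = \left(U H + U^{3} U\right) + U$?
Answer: $- \frac{5357}{14998008} \approx -0.00035718$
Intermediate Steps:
$Q{\left(H,U \right)} = U + U^{4} + H U$ ($Q{\left(H,U \right)} = \left(H U + U^{4}\right) + U = \left(U^{4} + H U\right) + U = U + U^{4} + H U$)
$\frac{-12627 + 1913}{12326 + Q{\left(-40,74 \right)}} = \frac{-12627 + 1913}{12326 + 74 \left(1 - 40 + 74^{3}\right)} = - \frac{10714}{12326 + 74 \left(1 - 40 + 405224\right)} = - \frac{10714}{12326 + 74 \cdot 405185} = - \frac{10714}{12326 + 29983690} = - \frac{10714}{29996016} = \left(-10714\right) \frac{1}{29996016} = - \frac{5357}{14998008}$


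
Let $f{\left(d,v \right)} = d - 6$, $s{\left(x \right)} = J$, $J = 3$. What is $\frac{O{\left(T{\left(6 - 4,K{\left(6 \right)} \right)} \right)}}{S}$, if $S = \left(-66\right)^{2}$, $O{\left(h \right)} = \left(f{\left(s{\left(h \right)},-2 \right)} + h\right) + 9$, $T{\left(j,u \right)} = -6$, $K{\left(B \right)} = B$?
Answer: $0$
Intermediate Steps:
$s{\left(x \right)} = 3$
$f{\left(d,v \right)} = -6 + d$ ($f{\left(d,v \right)} = d - 6 = -6 + d$)
$O{\left(h \right)} = 6 + h$ ($O{\left(h \right)} = \left(\left(-6 + 3\right) + h\right) + 9 = \left(-3 + h\right) + 9 = 6 + h$)
$S = 4356$
$\frac{O{\left(T{\left(6 - 4,K{\left(6 \right)} \right)} \right)}}{S} = \frac{6 - 6}{4356} = 0 \cdot \frac{1}{4356} = 0$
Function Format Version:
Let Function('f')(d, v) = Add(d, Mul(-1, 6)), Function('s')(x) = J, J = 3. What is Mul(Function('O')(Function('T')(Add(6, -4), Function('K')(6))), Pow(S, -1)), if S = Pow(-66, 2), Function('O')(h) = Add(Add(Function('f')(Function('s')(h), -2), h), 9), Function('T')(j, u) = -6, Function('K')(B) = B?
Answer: 0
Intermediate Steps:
Function('s')(x) = 3
Function('f')(d, v) = Add(-6, d) (Function('f')(d, v) = Add(d, -6) = Add(-6, d))
Function('O')(h) = Add(6, h) (Function('O')(h) = Add(Add(Add(-6, 3), h), 9) = Add(Add(-3, h), 9) = Add(6, h))
S = 4356
Mul(Function('O')(Function('T')(Add(6, -4), Function('K')(6))), Pow(S, -1)) = Mul(Add(6, -6), Pow(4356, -1)) = Mul(0, Rational(1, 4356)) = 0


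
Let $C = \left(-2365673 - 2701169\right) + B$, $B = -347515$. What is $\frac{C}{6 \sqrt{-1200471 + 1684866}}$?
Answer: $- \frac{5414357 \sqrt{484395}}{2906370} \approx -1296.6$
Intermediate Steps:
$C = -5414357$ ($C = \left(-2365673 - 2701169\right) - 347515 = -5066842 - 347515 = -5414357$)
$\frac{C}{6 \sqrt{-1200471 + 1684866}} = - \frac{5414357}{6 \sqrt{-1200471 + 1684866}} = - \frac{5414357}{6 \sqrt{484395}} = - 5414357 \frac{\sqrt{484395}}{2906370} = - \frac{5414357 \sqrt{484395}}{2906370}$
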